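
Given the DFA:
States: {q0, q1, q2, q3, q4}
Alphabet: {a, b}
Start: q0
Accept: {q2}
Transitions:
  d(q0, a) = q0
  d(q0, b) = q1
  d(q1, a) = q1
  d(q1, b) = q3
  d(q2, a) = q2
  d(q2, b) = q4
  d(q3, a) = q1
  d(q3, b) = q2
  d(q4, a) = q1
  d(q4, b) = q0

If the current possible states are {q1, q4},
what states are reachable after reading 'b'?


Apply transition on 'b' from each current state:
  d(q1, b) = q3
  d(q4, b) = q0

{q0, q3}


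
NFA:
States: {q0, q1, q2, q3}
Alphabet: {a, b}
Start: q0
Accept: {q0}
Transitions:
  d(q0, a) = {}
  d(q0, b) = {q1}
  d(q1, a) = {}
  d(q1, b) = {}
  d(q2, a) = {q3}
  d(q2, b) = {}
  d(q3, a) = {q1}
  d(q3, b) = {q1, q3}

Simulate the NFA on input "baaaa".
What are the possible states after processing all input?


Start: {q0}
  --b--> {q1}
  --a--> {}
  --a--> {}
  --a--> {}
  --a--> {}

{} (empty set, no valid transitions)


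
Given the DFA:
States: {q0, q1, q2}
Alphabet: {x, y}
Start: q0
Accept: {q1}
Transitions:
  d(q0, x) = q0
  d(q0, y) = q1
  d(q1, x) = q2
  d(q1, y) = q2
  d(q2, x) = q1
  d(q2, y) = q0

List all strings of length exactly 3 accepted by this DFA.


All strings of length 3: 8 total
Accepted: 3

"xxy", "yxx", "yyx"


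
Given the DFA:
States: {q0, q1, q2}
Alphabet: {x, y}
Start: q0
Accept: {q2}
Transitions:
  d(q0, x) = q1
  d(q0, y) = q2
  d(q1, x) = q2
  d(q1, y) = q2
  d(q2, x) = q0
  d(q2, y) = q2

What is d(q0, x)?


Looking up transition d(q0, x)

q1


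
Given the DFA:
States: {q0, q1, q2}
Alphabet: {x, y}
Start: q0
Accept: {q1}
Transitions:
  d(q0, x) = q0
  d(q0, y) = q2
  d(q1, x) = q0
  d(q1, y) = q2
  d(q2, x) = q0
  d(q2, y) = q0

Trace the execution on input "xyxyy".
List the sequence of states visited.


Input: xyxyy
d(q0, x) = q0
d(q0, y) = q2
d(q2, x) = q0
d(q0, y) = q2
d(q2, y) = q0


q0 -> q0 -> q2 -> q0 -> q2 -> q0


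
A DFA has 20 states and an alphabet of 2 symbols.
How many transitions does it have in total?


Each state has exactly one transition per symbol.
20 * 2 = 40

40


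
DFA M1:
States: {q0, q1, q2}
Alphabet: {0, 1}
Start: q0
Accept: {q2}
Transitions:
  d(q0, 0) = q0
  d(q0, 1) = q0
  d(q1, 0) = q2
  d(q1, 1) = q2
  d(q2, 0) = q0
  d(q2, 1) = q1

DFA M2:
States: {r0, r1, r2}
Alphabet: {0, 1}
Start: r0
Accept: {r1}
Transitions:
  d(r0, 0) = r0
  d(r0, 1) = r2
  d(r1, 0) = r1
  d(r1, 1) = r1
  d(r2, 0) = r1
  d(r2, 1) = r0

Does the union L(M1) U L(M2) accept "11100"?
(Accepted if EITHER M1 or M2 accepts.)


M1: final=q0 accepted=False
M2: final=r1 accepted=True

Yes, union accepts


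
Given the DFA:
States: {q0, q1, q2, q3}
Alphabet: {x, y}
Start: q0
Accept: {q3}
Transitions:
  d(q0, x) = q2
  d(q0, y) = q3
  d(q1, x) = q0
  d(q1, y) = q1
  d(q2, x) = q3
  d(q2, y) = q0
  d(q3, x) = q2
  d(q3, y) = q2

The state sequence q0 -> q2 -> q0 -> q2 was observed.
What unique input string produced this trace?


Trace back each transition to find the symbol:
  q0 --[x]--> q2
  q2 --[y]--> q0
  q0 --[x]--> q2

"xyx"


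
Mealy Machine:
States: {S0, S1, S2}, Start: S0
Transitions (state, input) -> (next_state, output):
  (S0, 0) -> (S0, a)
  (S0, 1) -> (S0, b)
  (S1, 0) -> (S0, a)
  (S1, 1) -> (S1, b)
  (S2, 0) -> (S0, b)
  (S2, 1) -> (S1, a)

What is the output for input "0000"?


Step-by-step:
  (S0, 0) -> (S0, a)
  (S0, 0) -> (S0, a)
  (S0, 0) -> (S0, a)
  (S0, 0) -> (S0, a)

"aaaa"


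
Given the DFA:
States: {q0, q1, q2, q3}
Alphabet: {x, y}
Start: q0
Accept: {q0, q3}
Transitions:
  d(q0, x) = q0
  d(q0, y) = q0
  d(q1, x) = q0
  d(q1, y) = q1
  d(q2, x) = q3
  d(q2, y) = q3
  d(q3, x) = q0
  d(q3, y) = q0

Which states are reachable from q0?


BFS from q0:
  layer 0: {q0}

{q0}


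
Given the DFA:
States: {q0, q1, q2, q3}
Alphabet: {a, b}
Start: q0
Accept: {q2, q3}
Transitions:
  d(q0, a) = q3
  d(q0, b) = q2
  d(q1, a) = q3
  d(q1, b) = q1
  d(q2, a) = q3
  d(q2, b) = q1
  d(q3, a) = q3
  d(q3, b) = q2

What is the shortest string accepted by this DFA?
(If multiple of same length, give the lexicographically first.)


BFS by string length (lex-first path to each state shown):
  len 0: q0<-""
  len 1: q2<-"b", q3<-"a"
Found accept state at length 1.

"a"


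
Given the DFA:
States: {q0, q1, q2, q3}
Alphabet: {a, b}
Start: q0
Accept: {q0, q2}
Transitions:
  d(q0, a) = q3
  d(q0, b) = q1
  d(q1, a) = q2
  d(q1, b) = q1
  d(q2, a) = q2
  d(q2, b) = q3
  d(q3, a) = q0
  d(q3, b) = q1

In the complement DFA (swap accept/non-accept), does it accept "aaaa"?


Trace: q0 -> q3 -> q0 -> q3 -> q0
Final: q0
Original accept: {q0, q2}
Complement: q0 is in original accept

No, complement rejects (original accepts)


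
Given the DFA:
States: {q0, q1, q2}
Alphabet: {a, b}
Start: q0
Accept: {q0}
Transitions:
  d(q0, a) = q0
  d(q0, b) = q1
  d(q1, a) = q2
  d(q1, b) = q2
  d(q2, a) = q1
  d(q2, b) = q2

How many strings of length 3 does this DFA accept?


Enumerating all length-3 strings:
  "aaa" -> q0 [accept]
  "aab" -> q1 [reject]
  "aba" -> q2 [reject]
  "abb" -> q2 [reject]
  "baa" -> q1 [reject]
  "bab" -> q2 [reject]
  "bba" -> q1 [reject]
  "bbb" -> q2 [reject]

1 out of 8


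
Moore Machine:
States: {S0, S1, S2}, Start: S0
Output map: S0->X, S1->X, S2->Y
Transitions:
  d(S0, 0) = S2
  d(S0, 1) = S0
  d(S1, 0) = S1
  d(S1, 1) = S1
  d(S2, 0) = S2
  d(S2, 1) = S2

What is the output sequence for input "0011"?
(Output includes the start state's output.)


Start: S0 (output X)
  --0--> S2 (output Y)
  --0--> S2 (output Y)
  --1--> S2 (output Y)
  --1--> S2 (output Y)

"XYYYY"


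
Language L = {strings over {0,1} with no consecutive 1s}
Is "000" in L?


'11' does not occur

Yes, "000" is in L


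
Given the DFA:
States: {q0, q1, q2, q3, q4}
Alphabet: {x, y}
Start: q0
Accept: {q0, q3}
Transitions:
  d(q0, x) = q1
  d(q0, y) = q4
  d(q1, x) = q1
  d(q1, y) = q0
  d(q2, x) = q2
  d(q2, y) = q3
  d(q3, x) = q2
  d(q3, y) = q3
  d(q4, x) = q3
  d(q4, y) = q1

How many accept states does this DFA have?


Accept states listed: {q0, q3}
Counting: q0(1) q3(2)

2


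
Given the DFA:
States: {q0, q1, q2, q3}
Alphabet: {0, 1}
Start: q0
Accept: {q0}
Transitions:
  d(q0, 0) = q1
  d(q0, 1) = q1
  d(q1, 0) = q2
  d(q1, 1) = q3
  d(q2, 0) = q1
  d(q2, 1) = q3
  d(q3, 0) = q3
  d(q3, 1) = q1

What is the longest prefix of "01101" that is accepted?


Run the DFA, marking each prefix where the state is accepting:
  "" -> q0 [accept]
  "0" -> q1 [reject]
  "01" -> q3 [reject]
  "011" -> q1 [reject]
  "0110" -> q2 [reject]
  "01101" -> q3 [reject]

""


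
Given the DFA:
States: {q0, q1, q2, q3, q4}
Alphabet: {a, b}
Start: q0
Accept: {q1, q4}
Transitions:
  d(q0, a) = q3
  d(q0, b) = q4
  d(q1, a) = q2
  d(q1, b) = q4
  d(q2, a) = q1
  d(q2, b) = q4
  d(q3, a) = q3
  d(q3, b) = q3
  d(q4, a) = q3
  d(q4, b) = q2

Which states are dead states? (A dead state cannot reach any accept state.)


Forward reachability from each state:
  q0 -> reaches accept state q1 (live)
  q1 -> reaches accept state q1 (live)
  q2 -> reaches accept state q1 (live)
  q3 -> reaches {q3}, no accept state (dead)
  q4 -> reaches accept state q1 (live)

{q3}


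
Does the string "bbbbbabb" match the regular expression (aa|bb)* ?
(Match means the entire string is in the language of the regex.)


|string| = 8; first = 'b'; last = 'b'

No, "bbbbbabb" does not match (aa|bb)*


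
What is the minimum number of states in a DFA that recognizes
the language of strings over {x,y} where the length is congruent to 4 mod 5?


States track (length) mod 5.
Need 5 states: one per remainder 0..4; accept = remainder 4.

5


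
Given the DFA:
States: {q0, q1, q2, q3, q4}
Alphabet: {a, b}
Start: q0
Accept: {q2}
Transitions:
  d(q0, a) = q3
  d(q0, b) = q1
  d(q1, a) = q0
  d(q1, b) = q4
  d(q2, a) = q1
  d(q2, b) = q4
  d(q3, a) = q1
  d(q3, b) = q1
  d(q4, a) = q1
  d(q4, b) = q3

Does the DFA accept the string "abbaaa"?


Trace: q0 -> q3 -> q1 -> q4 -> q1 -> q0 -> q3
Final state: q3
Accept states: {q2}

No, rejected (final state q3 is not an accept state)


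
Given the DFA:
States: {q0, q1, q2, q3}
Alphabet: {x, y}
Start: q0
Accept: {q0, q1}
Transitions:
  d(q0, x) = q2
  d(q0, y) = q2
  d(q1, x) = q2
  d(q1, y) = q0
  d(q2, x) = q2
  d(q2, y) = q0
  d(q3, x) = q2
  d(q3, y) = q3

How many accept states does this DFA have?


Accept states listed: {q0, q1}
Counting: q0(1) q1(2)

2


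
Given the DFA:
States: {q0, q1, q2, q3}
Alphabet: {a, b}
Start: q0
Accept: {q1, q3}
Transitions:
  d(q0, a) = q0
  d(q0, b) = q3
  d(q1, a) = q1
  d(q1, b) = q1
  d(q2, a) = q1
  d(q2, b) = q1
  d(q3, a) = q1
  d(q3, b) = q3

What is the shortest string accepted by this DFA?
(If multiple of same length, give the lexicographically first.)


BFS by string length (lex-first path to each state shown):
  len 0: q0<-""
  len 1: q0<-"a", q3<-"b"
Found accept state at length 1.

"b"


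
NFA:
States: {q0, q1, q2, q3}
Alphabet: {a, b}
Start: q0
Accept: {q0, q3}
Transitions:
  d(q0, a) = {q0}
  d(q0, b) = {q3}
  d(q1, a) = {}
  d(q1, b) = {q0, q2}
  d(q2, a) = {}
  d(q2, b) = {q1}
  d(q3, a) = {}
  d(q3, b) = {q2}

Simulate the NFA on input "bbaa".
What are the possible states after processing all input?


Start: {q0}
  --b--> {q3}
  --b--> {q2}
  --a--> {}
  --a--> {}

{} (empty set, no valid transitions)


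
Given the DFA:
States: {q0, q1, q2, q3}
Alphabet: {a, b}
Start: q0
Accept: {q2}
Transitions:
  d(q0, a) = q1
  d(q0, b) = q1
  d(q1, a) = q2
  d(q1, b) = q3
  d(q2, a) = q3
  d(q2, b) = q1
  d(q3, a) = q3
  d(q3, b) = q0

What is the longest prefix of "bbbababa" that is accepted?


Run the DFA, marking each prefix where the state is accepting:
  "" -> q0 [reject]
  "b" -> q1 [reject]
  "bb" -> q3 [reject]
  "bbb" -> q0 [reject]
  "bbba" -> q1 [reject]
  "bbbab" -> q3 [reject]
  "bbbaba" -> q3 [reject]
  "bbbabab" -> q0 [reject]
  "bbbababa" -> q1 [reject]

No prefix is accepted


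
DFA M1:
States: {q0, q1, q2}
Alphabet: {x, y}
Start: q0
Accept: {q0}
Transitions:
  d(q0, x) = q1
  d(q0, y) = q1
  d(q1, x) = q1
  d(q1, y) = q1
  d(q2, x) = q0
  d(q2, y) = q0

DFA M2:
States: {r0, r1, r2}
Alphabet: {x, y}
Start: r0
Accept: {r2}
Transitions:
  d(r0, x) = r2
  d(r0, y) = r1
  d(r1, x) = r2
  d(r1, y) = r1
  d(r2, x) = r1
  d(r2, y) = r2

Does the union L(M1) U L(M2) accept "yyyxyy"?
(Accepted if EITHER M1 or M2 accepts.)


M1: final=q1 accepted=False
M2: final=r2 accepted=True

Yes, union accepts


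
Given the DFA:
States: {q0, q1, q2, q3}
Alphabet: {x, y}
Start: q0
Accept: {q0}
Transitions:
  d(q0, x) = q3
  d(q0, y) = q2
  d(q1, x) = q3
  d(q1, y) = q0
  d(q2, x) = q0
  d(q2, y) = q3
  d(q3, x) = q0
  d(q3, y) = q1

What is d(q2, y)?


Looking up transition d(q2, y)

q3


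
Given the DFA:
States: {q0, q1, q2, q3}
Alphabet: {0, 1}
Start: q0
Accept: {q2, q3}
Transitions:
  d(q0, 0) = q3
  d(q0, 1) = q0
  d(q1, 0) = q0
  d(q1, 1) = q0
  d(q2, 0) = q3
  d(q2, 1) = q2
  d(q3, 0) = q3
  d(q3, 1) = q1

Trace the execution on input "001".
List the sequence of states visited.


Input: 001
d(q0, 0) = q3
d(q3, 0) = q3
d(q3, 1) = q1


q0 -> q3 -> q3 -> q1


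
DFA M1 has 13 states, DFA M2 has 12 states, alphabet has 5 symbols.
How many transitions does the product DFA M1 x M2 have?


Product DFA has 13 * 12 = 156 states.
Each has 5 transitions: 156 * 5 = 780

780


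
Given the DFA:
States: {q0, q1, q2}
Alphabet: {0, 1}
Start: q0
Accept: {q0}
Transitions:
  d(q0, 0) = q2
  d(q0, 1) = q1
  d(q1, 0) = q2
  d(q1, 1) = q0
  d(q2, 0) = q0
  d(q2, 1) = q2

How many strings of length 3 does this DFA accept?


Enumerating all length-3 strings:
  "000" -> q2 [reject]
  "001" -> q1 [reject]
  "010" -> q0 [accept]
  "011" -> q2 [reject]
  "100" -> q0 [accept]
  "101" -> q2 [reject]
  "110" -> q2 [reject]
  "111" -> q1 [reject]

2 out of 8


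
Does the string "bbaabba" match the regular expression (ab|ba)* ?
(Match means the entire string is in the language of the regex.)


|string| = 7; first = 'b'; last = 'a'

No, "bbaabba" does not match (ab|ba)*


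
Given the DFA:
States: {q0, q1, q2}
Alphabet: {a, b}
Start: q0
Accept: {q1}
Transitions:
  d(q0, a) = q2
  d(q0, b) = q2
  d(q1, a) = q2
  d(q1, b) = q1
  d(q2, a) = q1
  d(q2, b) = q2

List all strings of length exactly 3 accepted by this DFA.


All strings of length 3: 8 total
Accepted: 4

"aab", "aba", "bab", "bba"


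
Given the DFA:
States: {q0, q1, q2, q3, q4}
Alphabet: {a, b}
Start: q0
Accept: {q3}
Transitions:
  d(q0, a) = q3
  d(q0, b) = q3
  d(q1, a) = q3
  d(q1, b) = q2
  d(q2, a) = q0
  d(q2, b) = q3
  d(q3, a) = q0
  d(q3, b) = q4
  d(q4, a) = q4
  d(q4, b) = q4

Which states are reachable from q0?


BFS from q0:
  layer 0: {q0}
  layer 1: {q3}
  layer 2: {q4}

{q0, q3, q4}


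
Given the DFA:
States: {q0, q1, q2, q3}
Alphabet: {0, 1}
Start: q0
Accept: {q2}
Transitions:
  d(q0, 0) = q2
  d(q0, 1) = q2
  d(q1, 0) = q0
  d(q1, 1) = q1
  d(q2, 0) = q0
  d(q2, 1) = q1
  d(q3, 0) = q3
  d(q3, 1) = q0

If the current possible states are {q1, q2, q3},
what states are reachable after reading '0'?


Apply transition on '0' from each current state:
  d(q1, 0) = q0
  d(q2, 0) = q0
  d(q3, 0) = q3

{q0, q3}


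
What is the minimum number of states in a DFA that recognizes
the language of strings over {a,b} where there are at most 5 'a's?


States: count = 0, 1, ..., 5 (all accepting; 6 states), plus a dead state for count > 5.
Total: 6 + 1 = 7.

7


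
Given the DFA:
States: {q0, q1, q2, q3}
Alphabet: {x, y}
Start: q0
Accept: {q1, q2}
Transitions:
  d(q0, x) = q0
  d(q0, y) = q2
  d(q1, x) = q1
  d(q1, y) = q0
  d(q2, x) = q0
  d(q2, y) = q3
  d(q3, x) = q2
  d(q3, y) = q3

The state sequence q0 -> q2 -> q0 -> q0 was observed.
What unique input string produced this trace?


Trace back each transition to find the symbol:
  q0 --[y]--> q2
  q2 --[x]--> q0
  q0 --[x]--> q0

"yxx"


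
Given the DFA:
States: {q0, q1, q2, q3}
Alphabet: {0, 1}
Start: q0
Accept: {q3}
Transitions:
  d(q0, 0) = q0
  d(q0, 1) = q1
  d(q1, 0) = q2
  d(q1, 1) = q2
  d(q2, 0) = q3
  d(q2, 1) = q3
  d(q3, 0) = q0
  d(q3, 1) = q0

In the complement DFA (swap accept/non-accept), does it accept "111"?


Trace: q0 -> q1 -> q2 -> q3
Final: q3
Original accept: {q3}
Complement: q3 is in original accept

No, complement rejects (original accepts)


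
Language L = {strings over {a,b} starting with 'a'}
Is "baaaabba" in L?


first symbol = 'b'

No, "baaaabba" is not in L


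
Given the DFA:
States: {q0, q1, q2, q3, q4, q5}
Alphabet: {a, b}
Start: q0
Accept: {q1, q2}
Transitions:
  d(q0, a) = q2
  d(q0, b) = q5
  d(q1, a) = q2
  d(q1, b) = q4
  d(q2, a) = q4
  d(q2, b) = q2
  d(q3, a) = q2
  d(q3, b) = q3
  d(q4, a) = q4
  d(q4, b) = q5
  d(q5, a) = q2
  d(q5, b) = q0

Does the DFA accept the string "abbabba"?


Trace: q0 -> q2 -> q2 -> q2 -> q4 -> q5 -> q0 -> q2
Final state: q2
Accept states: {q1, q2}

Yes, accepted (final state q2 is an accept state)


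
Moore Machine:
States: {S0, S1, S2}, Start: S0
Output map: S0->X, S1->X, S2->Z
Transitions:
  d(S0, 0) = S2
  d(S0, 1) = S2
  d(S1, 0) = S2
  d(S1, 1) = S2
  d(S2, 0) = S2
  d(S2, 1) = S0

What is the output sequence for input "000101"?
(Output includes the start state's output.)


Start: S0 (output X)
  --0--> S2 (output Z)
  --0--> S2 (output Z)
  --0--> S2 (output Z)
  --1--> S0 (output X)
  --0--> S2 (output Z)
  --1--> S0 (output X)

"XZZZXZX"


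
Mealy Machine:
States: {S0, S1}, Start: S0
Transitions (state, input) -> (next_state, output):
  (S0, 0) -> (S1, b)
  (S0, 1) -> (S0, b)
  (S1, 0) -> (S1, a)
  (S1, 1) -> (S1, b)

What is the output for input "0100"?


Step-by-step:
  (S0, 0) -> (S1, b)
  (S1, 1) -> (S1, b)
  (S1, 0) -> (S1, a)
  (S1, 0) -> (S1, a)

"bbaa"


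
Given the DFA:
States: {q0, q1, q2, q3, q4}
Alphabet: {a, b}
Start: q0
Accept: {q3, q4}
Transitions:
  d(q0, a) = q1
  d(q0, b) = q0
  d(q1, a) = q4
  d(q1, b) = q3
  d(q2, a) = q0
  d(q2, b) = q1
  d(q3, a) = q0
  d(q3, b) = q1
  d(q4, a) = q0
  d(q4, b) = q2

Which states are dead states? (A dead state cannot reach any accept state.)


Forward reachability from each state:
  q0 -> reaches accept state q3 (live)
  q1 -> reaches accept state q3 (live)
  q2 -> reaches accept state q3 (live)
  q3 -> reaches accept state q3 (live)
  q4 -> reaches accept state q3 (live)

None (all states can reach an accept state)


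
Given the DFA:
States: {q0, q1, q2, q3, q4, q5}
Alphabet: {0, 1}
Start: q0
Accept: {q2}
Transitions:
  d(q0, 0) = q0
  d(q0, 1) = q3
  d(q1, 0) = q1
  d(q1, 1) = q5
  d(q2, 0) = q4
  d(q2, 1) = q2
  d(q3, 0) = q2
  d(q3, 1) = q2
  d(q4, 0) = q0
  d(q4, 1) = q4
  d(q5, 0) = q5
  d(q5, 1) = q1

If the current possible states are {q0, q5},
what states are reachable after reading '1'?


Apply transition on '1' from each current state:
  d(q0, 1) = q3
  d(q5, 1) = q1

{q1, q3}


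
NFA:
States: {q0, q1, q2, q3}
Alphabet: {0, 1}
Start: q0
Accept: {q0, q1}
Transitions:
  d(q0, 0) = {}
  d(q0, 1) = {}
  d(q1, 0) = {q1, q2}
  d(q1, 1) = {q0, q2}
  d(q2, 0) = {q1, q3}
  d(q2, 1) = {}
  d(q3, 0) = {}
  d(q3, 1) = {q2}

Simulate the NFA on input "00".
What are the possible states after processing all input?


Start: {q0}
  --0--> {}
  --0--> {}

{} (empty set, no valid transitions)


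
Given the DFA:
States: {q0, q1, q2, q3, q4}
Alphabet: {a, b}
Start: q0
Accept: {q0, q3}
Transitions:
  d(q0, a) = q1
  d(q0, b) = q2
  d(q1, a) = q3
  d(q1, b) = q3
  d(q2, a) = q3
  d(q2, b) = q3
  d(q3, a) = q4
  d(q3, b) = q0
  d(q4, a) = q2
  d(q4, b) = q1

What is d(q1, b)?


Looking up transition d(q1, b)

q3


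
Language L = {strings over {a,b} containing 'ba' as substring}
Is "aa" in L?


'ba' does not occur

No, "aa" is not in L


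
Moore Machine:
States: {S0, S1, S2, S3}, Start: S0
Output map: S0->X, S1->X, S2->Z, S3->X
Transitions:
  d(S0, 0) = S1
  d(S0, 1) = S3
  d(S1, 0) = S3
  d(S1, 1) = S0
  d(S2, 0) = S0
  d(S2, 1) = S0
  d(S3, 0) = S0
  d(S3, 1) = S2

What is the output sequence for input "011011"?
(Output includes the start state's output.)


Start: S0 (output X)
  --0--> S1 (output X)
  --1--> S0 (output X)
  --1--> S3 (output X)
  --0--> S0 (output X)
  --1--> S3 (output X)
  --1--> S2 (output Z)

"XXXXXXZ"


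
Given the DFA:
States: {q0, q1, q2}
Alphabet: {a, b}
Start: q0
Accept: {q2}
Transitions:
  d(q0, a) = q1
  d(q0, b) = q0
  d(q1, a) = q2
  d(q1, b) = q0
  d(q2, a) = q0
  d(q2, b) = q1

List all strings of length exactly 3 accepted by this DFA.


All strings of length 3: 8 total
Accepted: 1

"baa"


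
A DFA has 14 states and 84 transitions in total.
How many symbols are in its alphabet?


Each state has exactly one transition per symbol.
|alphabet| = transitions / states = 84 / 14 = 6

6


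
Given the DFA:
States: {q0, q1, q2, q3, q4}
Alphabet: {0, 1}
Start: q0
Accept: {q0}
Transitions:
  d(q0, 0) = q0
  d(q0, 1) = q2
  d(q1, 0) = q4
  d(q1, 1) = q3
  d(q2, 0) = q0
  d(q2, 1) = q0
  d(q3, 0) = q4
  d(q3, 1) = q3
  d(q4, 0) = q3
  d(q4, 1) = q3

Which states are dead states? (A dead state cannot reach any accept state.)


Forward reachability from each state:
  q0 -> reaches accept state q0 (live)
  q1 -> reaches {q1, q3, q4}, no accept state (dead)
  q2 -> reaches accept state q0 (live)
  q3 -> reaches {q3, q4}, no accept state (dead)
  q4 -> reaches {q3, q4}, no accept state (dead)

{q1, q3, q4}


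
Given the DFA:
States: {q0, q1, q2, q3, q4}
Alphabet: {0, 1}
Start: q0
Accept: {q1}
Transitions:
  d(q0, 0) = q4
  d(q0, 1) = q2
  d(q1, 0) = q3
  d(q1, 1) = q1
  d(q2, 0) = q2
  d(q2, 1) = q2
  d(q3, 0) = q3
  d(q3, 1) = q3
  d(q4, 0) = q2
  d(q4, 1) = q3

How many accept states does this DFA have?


Accept states listed: {q1}
Counting: q1(1)

1


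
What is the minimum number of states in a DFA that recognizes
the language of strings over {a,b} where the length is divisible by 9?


States track (length) mod 9.
Need 9 states: one per remainder 0..8; accept = remainder 0.

9


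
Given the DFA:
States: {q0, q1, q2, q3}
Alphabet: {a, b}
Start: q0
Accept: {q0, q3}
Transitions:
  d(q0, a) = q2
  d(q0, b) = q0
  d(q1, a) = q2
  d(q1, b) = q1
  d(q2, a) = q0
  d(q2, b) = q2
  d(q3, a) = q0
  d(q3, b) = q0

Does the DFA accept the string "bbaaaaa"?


Trace: q0 -> q0 -> q0 -> q2 -> q0 -> q2 -> q0 -> q2
Final state: q2
Accept states: {q0, q3}

No, rejected (final state q2 is not an accept state)


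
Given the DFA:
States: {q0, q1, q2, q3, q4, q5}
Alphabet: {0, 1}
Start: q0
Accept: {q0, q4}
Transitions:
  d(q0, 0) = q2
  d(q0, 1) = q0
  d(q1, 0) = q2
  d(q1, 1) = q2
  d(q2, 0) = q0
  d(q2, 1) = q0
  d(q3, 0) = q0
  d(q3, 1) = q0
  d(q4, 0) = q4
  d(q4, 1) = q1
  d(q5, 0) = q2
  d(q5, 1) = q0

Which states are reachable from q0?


BFS from q0:
  layer 0: {q0}
  layer 1: {q2}

{q0, q2}


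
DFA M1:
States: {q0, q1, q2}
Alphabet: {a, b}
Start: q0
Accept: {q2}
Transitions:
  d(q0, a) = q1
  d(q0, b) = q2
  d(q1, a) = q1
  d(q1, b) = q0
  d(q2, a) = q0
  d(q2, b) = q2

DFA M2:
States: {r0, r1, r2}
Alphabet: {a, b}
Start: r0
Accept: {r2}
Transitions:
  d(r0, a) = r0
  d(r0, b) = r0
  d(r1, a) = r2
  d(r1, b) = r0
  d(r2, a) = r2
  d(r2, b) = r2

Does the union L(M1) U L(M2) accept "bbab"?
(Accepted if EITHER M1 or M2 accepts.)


M1: final=q2 accepted=True
M2: final=r0 accepted=False

Yes, union accepts


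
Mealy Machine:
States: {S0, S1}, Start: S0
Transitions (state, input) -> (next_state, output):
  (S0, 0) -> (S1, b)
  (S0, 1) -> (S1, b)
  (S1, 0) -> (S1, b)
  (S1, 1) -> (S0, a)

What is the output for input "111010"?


Step-by-step:
  (S0, 1) -> (S1, b)
  (S1, 1) -> (S0, a)
  (S0, 1) -> (S1, b)
  (S1, 0) -> (S1, b)
  (S1, 1) -> (S0, a)
  (S0, 0) -> (S1, b)

"babbab"


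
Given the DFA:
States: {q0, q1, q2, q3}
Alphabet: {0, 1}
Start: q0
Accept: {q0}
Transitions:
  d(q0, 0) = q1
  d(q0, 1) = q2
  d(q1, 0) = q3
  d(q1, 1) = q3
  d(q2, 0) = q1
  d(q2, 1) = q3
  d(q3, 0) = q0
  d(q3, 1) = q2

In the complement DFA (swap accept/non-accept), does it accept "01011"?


Trace: q0 -> q1 -> q3 -> q0 -> q2 -> q3
Final: q3
Original accept: {q0}
Complement: q3 is not in original accept

Yes, complement accepts (original rejects)


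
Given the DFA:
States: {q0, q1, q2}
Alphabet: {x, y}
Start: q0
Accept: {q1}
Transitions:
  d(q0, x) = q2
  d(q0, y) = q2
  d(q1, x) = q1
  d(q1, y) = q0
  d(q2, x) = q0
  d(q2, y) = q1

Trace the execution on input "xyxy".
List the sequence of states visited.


Input: xyxy
d(q0, x) = q2
d(q2, y) = q1
d(q1, x) = q1
d(q1, y) = q0


q0 -> q2 -> q1 -> q1 -> q0


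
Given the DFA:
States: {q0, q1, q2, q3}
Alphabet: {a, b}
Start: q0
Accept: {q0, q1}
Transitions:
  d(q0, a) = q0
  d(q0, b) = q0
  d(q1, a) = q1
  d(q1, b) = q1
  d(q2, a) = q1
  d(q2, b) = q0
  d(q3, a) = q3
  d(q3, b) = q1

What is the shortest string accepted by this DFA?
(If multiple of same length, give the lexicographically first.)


BFS by string length (lex-first path to each state shown):
  len 0: q0<-""
Found accept state at length 0.

"" (empty string)


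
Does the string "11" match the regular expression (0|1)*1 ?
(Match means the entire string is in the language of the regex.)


|string| = 2; first = '1'; last = '1'

Yes, "11" matches (0|1)*1


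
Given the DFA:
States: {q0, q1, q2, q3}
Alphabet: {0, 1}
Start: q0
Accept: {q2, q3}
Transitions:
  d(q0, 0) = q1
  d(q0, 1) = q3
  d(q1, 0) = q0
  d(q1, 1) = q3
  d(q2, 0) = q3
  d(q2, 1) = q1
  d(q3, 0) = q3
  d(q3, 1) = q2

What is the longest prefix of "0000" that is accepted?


Run the DFA, marking each prefix where the state is accepting:
  "" -> q0 [reject]
  "0" -> q1 [reject]
  "00" -> q0 [reject]
  "000" -> q1 [reject]
  "0000" -> q0 [reject]

No prefix is accepted


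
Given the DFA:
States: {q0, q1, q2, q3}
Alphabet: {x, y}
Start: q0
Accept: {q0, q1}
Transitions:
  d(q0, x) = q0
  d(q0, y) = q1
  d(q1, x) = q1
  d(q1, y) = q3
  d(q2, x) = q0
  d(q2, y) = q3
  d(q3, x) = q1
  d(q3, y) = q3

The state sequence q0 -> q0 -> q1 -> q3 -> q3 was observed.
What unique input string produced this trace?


Trace back each transition to find the symbol:
  q0 --[x]--> q0
  q0 --[y]--> q1
  q1 --[y]--> q3
  q3 --[y]--> q3

"xyyy"


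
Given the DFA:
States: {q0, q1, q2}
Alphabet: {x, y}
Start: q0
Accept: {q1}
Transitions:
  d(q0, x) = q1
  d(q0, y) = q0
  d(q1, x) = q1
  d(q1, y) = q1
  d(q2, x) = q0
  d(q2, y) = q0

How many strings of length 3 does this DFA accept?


Enumerating all length-3 strings:
  "xxx" -> q1 [accept]
  "xxy" -> q1 [accept]
  "xyx" -> q1 [accept]
  "xyy" -> q1 [accept]
  "yxx" -> q1 [accept]
  "yxy" -> q1 [accept]
  "yyx" -> q1 [accept]
  "yyy" -> q0 [reject]

7 out of 8


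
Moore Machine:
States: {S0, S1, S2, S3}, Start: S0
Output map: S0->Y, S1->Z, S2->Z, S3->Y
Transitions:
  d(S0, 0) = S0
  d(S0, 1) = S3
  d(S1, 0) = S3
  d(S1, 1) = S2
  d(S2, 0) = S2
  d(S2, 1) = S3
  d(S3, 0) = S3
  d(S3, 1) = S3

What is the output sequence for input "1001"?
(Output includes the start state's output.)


Start: S0 (output Y)
  --1--> S3 (output Y)
  --0--> S3 (output Y)
  --0--> S3 (output Y)
  --1--> S3 (output Y)

"YYYYY"


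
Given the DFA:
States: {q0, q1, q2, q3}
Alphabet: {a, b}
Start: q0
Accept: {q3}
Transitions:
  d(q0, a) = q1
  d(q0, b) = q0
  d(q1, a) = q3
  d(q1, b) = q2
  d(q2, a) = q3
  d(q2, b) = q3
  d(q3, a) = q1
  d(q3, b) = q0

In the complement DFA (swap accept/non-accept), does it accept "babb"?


Trace: q0 -> q0 -> q1 -> q2 -> q3
Final: q3
Original accept: {q3}
Complement: q3 is in original accept

No, complement rejects (original accepts)


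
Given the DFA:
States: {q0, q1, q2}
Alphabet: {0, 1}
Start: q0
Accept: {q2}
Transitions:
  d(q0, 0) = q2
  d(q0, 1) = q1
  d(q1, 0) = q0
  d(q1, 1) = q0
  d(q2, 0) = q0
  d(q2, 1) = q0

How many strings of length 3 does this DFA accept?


Enumerating all length-3 strings:
  "000" -> q2 [accept]
  "001" -> q1 [reject]
  "010" -> q2 [accept]
  "011" -> q1 [reject]
  "100" -> q2 [accept]
  "101" -> q1 [reject]
  "110" -> q2 [accept]
  "111" -> q1 [reject]

4 out of 8


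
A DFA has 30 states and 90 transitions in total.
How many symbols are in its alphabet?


Each state has exactly one transition per symbol.
|alphabet| = transitions / states = 90 / 30 = 3

3


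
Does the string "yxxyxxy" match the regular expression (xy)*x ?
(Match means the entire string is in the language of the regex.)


|string| = 7; first = 'y'; last = 'y'

No, "yxxyxxy" does not match (xy)*x


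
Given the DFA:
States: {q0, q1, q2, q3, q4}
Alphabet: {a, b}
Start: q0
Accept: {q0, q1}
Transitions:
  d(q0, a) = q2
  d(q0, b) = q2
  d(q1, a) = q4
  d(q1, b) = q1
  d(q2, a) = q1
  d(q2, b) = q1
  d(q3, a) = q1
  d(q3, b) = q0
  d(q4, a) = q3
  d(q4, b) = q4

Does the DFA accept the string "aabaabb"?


Trace: q0 -> q2 -> q1 -> q1 -> q4 -> q3 -> q0 -> q2
Final state: q2
Accept states: {q0, q1}

No, rejected (final state q2 is not an accept state)


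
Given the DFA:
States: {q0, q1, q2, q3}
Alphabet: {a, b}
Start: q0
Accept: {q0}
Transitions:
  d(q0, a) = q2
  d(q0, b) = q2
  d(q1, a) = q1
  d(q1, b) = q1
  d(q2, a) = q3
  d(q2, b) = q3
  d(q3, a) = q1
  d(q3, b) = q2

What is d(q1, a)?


Looking up transition d(q1, a)

q1


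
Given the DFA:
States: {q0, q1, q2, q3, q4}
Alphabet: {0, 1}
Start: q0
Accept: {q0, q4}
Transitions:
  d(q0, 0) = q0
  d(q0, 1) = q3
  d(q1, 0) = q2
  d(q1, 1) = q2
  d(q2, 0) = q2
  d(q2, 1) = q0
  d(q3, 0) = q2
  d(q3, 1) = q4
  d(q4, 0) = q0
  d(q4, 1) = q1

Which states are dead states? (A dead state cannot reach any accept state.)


Forward reachability from each state:
  q0 -> reaches accept state q0 (live)
  q1 -> reaches accept state q0 (live)
  q2 -> reaches accept state q0 (live)
  q3 -> reaches accept state q0 (live)
  q4 -> reaches accept state q0 (live)

None (all states can reach an accept state)


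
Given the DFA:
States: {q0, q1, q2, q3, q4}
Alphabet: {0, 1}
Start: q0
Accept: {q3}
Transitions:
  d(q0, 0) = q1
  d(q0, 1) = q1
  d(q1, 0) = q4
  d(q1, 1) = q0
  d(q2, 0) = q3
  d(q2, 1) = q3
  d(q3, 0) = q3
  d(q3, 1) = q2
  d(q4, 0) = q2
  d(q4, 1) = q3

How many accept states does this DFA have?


Accept states listed: {q3}
Counting: q3(1)

1


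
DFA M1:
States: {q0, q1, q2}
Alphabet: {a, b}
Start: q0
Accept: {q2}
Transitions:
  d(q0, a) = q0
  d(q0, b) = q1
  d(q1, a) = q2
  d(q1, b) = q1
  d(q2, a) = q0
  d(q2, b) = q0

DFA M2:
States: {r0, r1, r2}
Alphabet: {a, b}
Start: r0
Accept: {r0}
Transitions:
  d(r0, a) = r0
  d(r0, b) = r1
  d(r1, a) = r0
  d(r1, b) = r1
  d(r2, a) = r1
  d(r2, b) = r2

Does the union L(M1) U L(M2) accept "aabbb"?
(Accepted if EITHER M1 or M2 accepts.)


M1: final=q1 accepted=False
M2: final=r1 accepted=False

No, union rejects (neither accepts)


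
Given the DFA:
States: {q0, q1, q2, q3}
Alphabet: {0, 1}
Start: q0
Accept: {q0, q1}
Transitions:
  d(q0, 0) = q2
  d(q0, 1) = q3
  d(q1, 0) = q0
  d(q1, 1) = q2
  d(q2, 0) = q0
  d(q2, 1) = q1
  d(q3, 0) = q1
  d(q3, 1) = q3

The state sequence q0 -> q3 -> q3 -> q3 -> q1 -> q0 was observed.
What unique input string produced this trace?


Trace back each transition to find the symbol:
  q0 --[1]--> q3
  q3 --[1]--> q3
  q3 --[1]--> q3
  q3 --[0]--> q1
  q1 --[0]--> q0

"11100"


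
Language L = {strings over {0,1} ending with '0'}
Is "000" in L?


last symbol = '0'

Yes, "000" is in L


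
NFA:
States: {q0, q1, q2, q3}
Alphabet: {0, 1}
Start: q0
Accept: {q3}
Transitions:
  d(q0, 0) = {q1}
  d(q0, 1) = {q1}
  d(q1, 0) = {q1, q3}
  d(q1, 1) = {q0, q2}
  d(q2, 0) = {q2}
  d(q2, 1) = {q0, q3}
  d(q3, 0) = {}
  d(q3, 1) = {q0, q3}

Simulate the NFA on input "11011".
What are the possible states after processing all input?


Start: {q0}
  --1--> {q1}
  --1--> {q0, q2}
  --0--> {q1, q2}
  --1--> {q0, q2, q3}
  --1--> {q0, q1, q3}

{q0, q1, q3}


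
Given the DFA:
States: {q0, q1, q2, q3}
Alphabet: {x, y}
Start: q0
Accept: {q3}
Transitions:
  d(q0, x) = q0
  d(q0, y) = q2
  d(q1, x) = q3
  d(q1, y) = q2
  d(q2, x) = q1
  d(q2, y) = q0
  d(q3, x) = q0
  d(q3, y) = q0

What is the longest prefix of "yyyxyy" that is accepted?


Run the DFA, marking each prefix where the state is accepting:
  "" -> q0 [reject]
  "y" -> q2 [reject]
  "yy" -> q0 [reject]
  "yyy" -> q2 [reject]
  "yyyx" -> q1 [reject]
  "yyyxy" -> q2 [reject]
  "yyyxyy" -> q0 [reject]

No prefix is accepted


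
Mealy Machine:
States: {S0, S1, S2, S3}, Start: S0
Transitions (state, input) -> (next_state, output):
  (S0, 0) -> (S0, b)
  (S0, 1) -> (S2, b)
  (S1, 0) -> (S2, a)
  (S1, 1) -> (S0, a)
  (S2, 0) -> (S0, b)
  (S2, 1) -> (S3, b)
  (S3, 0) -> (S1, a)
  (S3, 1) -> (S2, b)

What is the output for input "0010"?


Step-by-step:
  (S0, 0) -> (S0, b)
  (S0, 0) -> (S0, b)
  (S0, 1) -> (S2, b)
  (S2, 0) -> (S0, b)

"bbbb"


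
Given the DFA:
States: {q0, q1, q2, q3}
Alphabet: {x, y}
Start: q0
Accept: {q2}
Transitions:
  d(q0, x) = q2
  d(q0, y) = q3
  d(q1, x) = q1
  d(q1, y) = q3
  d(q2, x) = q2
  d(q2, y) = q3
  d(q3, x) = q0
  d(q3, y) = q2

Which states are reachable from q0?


BFS from q0:
  layer 0: {q0}
  layer 1: {q2, q3}

{q0, q2, q3}


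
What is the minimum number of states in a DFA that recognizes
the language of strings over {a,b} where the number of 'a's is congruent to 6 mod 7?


States track (count of 'a') mod 7.
Need 7 states: one per remainder 0..6; accept = remainder 6.

7


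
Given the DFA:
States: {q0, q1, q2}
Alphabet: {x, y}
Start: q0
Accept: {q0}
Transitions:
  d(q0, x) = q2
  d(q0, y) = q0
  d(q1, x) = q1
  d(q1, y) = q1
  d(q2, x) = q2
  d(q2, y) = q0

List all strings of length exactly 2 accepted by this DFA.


All strings of length 2: 4 total
Accepted: 2

"xy", "yy"


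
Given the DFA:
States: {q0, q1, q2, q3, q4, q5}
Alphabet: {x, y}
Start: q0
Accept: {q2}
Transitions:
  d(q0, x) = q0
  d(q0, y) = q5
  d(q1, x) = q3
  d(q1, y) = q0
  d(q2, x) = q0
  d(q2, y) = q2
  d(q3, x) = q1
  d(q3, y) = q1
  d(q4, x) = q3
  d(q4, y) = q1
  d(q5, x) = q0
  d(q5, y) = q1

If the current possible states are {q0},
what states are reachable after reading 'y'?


Apply transition on 'y' from each current state:
  d(q0, y) = q5

{q5}


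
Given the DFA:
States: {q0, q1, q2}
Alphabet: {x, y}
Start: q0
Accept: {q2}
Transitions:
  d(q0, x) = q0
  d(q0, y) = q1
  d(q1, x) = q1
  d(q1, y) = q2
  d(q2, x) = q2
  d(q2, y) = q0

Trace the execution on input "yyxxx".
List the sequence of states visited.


Input: yyxxx
d(q0, y) = q1
d(q1, y) = q2
d(q2, x) = q2
d(q2, x) = q2
d(q2, x) = q2


q0 -> q1 -> q2 -> q2 -> q2 -> q2


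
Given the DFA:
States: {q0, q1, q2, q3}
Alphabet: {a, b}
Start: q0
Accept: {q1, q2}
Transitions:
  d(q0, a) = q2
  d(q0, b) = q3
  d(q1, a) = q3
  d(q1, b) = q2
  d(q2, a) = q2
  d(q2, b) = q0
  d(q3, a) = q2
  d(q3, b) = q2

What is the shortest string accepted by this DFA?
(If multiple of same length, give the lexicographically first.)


BFS by string length (lex-first path to each state shown):
  len 0: q0<-""
  len 1: q2<-"a", q3<-"b"
Found accept state at length 1.

"a"


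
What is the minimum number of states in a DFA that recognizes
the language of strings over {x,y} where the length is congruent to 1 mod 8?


States track (length) mod 8.
Need 8 states: one per remainder 0..7; accept = remainder 1.

8


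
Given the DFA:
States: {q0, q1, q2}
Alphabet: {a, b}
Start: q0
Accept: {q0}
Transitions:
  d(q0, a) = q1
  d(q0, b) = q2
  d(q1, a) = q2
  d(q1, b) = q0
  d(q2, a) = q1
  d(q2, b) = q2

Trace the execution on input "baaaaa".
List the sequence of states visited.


Input: baaaaa
d(q0, b) = q2
d(q2, a) = q1
d(q1, a) = q2
d(q2, a) = q1
d(q1, a) = q2
d(q2, a) = q1


q0 -> q2 -> q1 -> q2 -> q1 -> q2 -> q1


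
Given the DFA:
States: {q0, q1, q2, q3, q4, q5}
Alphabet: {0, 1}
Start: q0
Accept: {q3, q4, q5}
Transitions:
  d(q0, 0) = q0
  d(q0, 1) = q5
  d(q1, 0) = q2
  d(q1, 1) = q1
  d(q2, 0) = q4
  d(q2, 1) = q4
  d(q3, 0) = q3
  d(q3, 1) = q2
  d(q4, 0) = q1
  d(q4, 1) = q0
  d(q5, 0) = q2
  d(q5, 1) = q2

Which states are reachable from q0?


BFS from q0:
  layer 0: {q0}
  layer 1: {q5}
  layer 2: {q2}
  layer 3: {q4}
  layer 4: {q1}

{q0, q1, q2, q4, q5}


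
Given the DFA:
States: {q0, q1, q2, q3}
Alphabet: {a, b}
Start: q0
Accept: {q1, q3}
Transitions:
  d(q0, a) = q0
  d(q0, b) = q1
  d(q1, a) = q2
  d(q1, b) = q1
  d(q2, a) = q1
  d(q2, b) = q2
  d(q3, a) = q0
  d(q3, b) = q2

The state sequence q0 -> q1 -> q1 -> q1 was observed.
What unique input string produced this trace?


Trace back each transition to find the symbol:
  q0 --[b]--> q1
  q1 --[b]--> q1
  q1 --[b]--> q1

"bbb"


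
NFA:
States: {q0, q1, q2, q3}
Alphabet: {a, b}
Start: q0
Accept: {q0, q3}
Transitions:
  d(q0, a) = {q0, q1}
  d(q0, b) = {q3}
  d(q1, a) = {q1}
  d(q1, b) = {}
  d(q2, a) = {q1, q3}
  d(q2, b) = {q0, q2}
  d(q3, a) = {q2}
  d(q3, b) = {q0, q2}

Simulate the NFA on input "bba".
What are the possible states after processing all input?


Start: {q0}
  --b--> {q3}
  --b--> {q0, q2}
  --a--> {q0, q1, q3}

{q0, q1, q3}


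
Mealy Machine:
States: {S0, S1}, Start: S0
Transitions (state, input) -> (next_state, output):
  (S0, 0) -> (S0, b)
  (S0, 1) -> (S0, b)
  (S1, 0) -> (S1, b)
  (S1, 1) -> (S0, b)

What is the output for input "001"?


Step-by-step:
  (S0, 0) -> (S0, b)
  (S0, 0) -> (S0, b)
  (S0, 1) -> (S0, b)

"bbb"


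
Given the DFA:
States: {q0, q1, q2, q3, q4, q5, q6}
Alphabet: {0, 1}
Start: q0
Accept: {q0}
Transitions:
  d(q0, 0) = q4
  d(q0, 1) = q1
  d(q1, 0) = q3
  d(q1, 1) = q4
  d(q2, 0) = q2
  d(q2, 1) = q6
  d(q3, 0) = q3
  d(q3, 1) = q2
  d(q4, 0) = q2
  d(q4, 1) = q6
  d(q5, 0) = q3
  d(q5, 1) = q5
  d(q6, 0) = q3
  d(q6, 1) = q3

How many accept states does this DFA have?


Accept states listed: {q0}
Counting: q0(1)

1


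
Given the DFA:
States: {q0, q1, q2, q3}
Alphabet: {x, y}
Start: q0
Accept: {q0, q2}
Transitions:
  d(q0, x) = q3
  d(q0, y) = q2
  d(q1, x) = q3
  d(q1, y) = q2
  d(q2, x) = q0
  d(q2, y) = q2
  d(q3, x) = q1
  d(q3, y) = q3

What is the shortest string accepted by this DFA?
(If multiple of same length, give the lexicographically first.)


BFS by string length (lex-first path to each state shown):
  len 0: q0<-""
Found accept state at length 0.

"" (empty string)


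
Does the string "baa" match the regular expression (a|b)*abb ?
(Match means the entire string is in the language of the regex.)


|string| = 3; first = 'b'; last = 'a'

No, "baa" does not match (a|b)*abb


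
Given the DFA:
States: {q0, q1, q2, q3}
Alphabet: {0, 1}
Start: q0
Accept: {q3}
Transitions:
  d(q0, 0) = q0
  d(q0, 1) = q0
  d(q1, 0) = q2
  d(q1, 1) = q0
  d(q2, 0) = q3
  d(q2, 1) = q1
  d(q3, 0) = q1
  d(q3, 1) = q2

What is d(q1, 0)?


Looking up transition d(q1, 0)

q2


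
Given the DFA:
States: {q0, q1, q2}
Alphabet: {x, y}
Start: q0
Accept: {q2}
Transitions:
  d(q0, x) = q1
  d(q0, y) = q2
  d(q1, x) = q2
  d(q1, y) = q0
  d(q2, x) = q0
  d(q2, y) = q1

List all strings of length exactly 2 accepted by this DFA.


All strings of length 2: 4 total
Accepted: 1

"xx"


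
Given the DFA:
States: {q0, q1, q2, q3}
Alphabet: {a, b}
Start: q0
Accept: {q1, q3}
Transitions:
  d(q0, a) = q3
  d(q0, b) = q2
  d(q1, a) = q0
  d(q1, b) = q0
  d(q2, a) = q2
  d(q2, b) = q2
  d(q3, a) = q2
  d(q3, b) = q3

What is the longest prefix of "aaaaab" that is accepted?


Run the DFA, marking each prefix where the state is accepting:
  "" -> q0 [reject]
  "a" -> q3 [accept]
  "aa" -> q2 [reject]
  "aaa" -> q2 [reject]
  "aaaa" -> q2 [reject]
  "aaaaa" -> q2 [reject]
  "aaaaab" -> q2 [reject]

"a"


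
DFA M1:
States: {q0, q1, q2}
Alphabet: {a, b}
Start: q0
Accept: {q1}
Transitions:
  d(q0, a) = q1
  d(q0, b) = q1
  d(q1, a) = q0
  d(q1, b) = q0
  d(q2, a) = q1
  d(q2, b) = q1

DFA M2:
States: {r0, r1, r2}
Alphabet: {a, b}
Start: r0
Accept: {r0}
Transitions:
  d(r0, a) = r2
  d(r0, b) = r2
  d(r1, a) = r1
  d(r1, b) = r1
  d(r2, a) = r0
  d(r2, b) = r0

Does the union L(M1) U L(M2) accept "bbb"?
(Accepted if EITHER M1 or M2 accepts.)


M1: final=q1 accepted=True
M2: final=r2 accepted=False

Yes, union accepts


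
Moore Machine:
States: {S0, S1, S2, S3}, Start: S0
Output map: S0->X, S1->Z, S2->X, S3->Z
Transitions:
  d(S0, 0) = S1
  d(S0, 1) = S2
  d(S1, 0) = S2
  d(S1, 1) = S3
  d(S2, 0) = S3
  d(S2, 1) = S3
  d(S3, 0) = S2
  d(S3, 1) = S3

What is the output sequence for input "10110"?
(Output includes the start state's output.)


Start: S0 (output X)
  --1--> S2 (output X)
  --0--> S3 (output Z)
  --1--> S3 (output Z)
  --1--> S3 (output Z)
  --0--> S2 (output X)

"XXZZZX"


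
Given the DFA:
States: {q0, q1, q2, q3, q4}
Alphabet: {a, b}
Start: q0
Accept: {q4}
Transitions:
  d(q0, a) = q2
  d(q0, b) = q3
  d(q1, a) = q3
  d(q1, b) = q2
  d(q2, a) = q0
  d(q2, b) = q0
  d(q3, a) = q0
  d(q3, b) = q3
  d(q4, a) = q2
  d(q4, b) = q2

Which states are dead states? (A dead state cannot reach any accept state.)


Forward reachability from each state:
  q0 -> reaches {q0, q2, q3}, no accept state (dead)
  q1 -> reaches {q0, q1, q2, q3}, no accept state (dead)
  q2 -> reaches {q0, q2, q3}, no accept state (dead)
  q3 -> reaches {q0, q2, q3}, no accept state (dead)
  q4 -> reaches accept state q4 (live)

{q0, q1, q2, q3}


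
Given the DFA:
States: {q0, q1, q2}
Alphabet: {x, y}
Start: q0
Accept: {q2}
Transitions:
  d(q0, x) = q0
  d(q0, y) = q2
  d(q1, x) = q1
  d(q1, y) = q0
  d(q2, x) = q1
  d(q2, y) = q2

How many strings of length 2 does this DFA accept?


Enumerating all length-2 strings:
  "xx" -> q0 [reject]
  "xy" -> q2 [accept]
  "yx" -> q1 [reject]
  "yy" -> q2 [accept]

2 out of 4


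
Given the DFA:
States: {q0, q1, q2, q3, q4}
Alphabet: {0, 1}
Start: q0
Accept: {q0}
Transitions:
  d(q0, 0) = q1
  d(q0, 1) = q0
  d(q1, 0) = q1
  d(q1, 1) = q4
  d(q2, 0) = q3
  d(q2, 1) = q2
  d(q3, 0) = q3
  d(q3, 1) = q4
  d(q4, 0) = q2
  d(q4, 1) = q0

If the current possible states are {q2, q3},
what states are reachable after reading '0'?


Apply transition on '0' from each current state:
  d(q2, 0) = q3
  d(q3, 0) = q3

{q3}


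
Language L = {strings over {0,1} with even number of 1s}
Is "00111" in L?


count('1') = 3; 3 mod 2 = 1

No, "00111" is not in L
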